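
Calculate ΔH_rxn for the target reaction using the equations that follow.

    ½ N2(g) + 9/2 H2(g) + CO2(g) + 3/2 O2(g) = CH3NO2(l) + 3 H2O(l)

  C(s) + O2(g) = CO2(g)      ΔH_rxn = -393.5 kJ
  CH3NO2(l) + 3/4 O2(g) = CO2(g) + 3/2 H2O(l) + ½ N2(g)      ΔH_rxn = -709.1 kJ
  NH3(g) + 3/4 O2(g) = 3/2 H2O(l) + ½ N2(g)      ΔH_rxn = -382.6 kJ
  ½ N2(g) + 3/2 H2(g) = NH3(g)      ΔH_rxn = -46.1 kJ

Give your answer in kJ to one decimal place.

ΔH_rxn = -577.0 kJ

equation 1: not needed (C(s) appears nowhere else).
equation 2 reversed (reverse to put CH3NO2(l) on the product side): +709.1 kJ
equation 3 × 3: (3)·(-382.6) = -1147.8 kJ
equation 4 × 3 (scale by 3 for the 9/2 H2(g)): (3)·(-46.1) = -138.3 kJ
Summing the manipulated equations, ΔH_rxn = (+709.1) + (-1147.8) + (-138.3) = -577.0 kJ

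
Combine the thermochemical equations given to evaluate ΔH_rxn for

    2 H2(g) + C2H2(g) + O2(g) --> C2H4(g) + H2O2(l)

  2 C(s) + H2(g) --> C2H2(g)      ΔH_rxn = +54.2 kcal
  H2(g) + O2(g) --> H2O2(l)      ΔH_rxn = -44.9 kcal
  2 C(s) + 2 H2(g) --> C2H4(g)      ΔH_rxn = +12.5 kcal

ΔH_rxn = -86.6 kcal

equation 1 reversed: -54.2 kcal
equation 2 as written: -44.9 kcal
equation 3 as written: +12.5 kcal
Combining the equations, ΔH_rxn = (-1)·(+54.2) + (1)·(-44.9) + (1)·(+12.5) = -86.6 kcal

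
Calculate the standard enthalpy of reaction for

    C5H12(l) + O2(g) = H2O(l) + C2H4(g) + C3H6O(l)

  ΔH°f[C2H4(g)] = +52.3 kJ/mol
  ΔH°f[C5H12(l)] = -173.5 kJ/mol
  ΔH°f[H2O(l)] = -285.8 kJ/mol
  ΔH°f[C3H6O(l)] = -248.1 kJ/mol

ΔH° = -308.1 kJ/mol

Products: 1·(-285.8) + 1·(+52.3) + 1·(-248.1) = -481.6
Reactants: 1·(-173.5) + 1·(+0.0) = -173.5
ΔH° = (-481.6) − (-173.5) = -308.1 kJ/mol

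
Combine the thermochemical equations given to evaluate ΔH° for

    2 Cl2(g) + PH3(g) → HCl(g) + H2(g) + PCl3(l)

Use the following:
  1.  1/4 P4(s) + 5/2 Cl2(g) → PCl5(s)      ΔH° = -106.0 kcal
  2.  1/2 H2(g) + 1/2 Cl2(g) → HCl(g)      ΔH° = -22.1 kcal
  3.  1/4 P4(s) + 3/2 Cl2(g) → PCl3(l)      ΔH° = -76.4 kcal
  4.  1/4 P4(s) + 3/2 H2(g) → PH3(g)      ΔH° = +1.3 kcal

ΔH° = -99.8 kcal

eq. 1: not needed.
eq. 2 as written: -22.1 kcal
eq. 3 as written: -76.4 kcal
eq. 4 reversed: -1.3 kcal
ΔH° = (-22.1) + (-76.4) + (-1.3) = -99.8 kcal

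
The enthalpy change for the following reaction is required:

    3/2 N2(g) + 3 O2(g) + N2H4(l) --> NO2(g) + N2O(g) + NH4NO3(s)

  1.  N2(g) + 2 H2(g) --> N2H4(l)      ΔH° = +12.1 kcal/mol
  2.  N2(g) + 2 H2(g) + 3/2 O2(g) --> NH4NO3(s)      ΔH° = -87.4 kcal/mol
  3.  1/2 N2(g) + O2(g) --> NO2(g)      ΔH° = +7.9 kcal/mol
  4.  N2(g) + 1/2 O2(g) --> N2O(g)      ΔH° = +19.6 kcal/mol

eq. 1 reversed (reverse to put N2H4(l) on the reactant side): -12.1 kcal/mol
eq. 2 as written (NH4NO3(s) already on the product side): -87.4 kcal/mol
eq. 3 as written (NO2(g) already on the product side): +7.9 kcal/mol
eq. 4 as written (N2O(g) already on the product side): +19.6 kcal/mol
By Hess's law, ΔH° = (-1)·(+12.1) + (1)·(-87.4) + (1)·(+7.9) + (1)·(+19.6) = -72.0 kcal/mol

ΔH° = -72.0 kcal/mol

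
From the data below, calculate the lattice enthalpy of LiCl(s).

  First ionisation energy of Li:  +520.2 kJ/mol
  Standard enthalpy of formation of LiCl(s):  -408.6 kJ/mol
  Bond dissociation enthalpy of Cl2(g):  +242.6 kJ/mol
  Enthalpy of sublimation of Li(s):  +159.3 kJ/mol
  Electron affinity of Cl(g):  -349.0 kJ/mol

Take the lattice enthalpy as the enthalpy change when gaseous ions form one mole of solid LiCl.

ΔHf° = 1·ΔHsub + 1·(ΣIE) + 1/2·D(Cl2) + 1·EA + U
-408.6 = 1·(+159.3) + 1·(+520.2) + 1/2·(+242.6) + 1·(-349.0) + U
U = -408.6 − (+451.8) = -860.4 kJ/mol

U = -860.4 kJ/mol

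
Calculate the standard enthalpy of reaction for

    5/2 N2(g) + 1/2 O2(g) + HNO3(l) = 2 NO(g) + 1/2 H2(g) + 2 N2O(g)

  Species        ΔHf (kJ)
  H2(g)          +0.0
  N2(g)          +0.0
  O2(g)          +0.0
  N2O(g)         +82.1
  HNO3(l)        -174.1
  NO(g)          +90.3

Products: 2·(+90.3) + 1/2·(+0.0) + 2·(+82.1) = +344.8
Reactants: 5/2·(+0.0) + 1/2·(+0.0) + 1·(-174.1) = -174.1
ΔH° = (+344.8) − (-174.1) = 518.9 kJ

ΔH° = 518.9 kJ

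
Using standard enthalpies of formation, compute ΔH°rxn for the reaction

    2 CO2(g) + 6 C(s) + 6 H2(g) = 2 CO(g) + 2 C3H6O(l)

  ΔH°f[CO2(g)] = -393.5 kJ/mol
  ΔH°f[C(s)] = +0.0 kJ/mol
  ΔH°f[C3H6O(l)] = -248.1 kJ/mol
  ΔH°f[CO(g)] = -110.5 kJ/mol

Products: 2·(-110.5) + 2·(-248.1) = -717.2
Reactants: 2·(-393.5) + 6·(+0.0) + 6·(+0.0) = -787.0
ΔH°rxn = (-717.2) − (-787.0) = 69.8 kJ/mol

ΔH°rxn = 69.8 kJ/mol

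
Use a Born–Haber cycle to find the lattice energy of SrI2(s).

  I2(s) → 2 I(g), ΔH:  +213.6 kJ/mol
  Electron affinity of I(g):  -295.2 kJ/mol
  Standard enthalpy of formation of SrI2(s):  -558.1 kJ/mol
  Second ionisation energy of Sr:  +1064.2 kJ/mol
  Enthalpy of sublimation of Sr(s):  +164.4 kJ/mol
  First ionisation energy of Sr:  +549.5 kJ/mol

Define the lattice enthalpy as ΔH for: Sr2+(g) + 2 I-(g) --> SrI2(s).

ΔHf° = 1·ΔHsub + 1·(ΣIE) + 1·D(I2) + 2·EA + U
-558.1 = 1·(+164.4) + 1·(+1613.7) + 1·(+213.6) + 2·(-295.2) + U
U = -558.1 − (+1401.3) = -1959.4 kJ/mol

U = -1959.4 kJ/mol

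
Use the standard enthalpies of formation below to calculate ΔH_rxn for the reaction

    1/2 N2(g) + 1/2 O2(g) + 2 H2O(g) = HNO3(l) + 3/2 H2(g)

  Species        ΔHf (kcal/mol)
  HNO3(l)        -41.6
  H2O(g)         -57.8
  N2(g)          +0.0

ΔH_rxn = 74.0 kcal/mol

ΔH°rxn = Σ nΔHf°(products) − Σ nΔHf°(reactants).
Products: 1·(-41.6) + 3/2·(+0.0) = -41.6
Reactants: 1/2·(+0.0) + 1/2·(+0.0) + 2·(-57.8) = -115.6
ΔH_rxn = (-41.6) − (-115.6) = 74.0 kcal/mol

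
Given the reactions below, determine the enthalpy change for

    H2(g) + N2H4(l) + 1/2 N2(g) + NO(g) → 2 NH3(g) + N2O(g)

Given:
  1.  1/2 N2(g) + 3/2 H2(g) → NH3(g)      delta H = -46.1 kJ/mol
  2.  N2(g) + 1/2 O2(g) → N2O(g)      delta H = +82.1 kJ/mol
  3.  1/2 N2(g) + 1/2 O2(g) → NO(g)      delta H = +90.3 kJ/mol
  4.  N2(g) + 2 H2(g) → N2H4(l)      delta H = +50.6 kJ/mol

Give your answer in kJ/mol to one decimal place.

delta H = -151.0 kJ/mol

eq. 1 × 2: (2)·(-46.1) = -92.2 kJ/mol
eq. 2 as written: +82.1 kJ/mol
eq. 3 reversed: -90.3 kJ/mol
eq. 4 reversed: -50.6 kJ/mol
Combining the equations, delta H = (2)·(-46.1) + (1)·(+82.1) + (-1)·(+90.3) + (-1)·(+50.6) = -151.0 kJ/mol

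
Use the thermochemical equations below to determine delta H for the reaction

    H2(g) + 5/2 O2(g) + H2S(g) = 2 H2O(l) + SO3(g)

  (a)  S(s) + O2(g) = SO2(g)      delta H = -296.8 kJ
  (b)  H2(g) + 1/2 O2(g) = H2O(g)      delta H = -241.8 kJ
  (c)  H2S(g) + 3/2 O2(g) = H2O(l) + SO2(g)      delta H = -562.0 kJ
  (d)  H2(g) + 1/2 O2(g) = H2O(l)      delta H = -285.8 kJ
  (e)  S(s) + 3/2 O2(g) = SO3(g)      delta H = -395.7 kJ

(a) reversed: +296.8 kJ
(b): not needed (H2O(g) appears nowhere else).
(c) as written (H2S(g) already on the reactant side): -562.0 kJ
(d) as written: -285.8 kJ
(e) as written (SO3(g) already on the product side): -395.7 kJ
delta H = (+296.8) + (-562.0) + (-285.8) + (-395.7) = -946.7 kJ

delta H = -946.7 kJ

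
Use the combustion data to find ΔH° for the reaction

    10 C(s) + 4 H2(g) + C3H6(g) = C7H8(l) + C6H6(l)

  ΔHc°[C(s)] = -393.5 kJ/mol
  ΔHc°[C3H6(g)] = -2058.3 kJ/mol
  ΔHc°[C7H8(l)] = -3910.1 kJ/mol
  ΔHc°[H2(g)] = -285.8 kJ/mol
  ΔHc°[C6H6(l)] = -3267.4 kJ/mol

Using ΔH = Σ nΔHc°(reactants) − Σ nΔHc°(products):
= [10·(-393.5) + 4·(-285.8) + 1·(-2058.3)] − [1·(-3910.1) + 1·(-3267.4)]
= 41.0 kJ/mol

ΔH° = 41.0 kJ/mol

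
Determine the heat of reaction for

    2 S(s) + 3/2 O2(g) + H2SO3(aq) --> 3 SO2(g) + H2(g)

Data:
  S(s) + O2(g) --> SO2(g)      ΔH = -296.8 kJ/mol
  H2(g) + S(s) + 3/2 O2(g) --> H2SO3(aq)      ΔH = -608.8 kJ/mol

ΔH = -281.6 kJ/mol

equation 1 × 3: (3)·(-296.8) = -890.4 kJ/mol
equation 2 reversed: +608.8 kJ/mol
Summing the manipulated equations, ΔH = (-890.4) + (+608.8) = -281.6 kJ/mol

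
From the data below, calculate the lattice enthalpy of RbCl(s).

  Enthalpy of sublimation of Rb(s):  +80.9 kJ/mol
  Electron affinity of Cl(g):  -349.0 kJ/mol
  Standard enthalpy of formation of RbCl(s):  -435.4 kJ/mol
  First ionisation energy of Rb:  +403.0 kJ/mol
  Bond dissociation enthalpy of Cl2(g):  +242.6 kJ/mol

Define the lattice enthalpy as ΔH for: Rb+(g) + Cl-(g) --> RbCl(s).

U = -691.6 kJ/mol

ΔHf° = 1·ΔHsub + 1·(ΣIE) + 1/2·D(Cl2) + 1·EA + U
-435.4 = 1·(+80.9) + 1·(+403.0) + 1/2·(+242.6) + 1·(-349.0) + U
U = -435.4 − (+256.2) = -691.6 kJ/mol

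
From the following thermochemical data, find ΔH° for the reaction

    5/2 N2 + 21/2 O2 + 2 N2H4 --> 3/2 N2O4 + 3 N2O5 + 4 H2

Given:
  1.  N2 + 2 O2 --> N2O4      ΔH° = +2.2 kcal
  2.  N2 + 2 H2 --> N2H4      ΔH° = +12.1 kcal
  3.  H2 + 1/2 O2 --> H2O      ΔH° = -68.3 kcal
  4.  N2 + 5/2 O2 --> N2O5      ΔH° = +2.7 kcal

eq. 1 × 3/2 (scale by 3/2 for the 3/2 N2O4): (3/2)·(+2.2) = +3.3 kcal
eq. 2 reversed and × 2 (N2H4 must end up as a reactant; scale by 2 for the 2 N2H4): (-2)·(+12.1) = -24.2 kcal
eq. 3: not needed (H2O appears nowhere else).
eq. 4 × 3 (×3 to match 3 N2O5 in the target): (3)·(+2.7) = +8.1 kcal
ΔH° = (+3.3) + (-24.2) + (+8.1) = -12.8 kcal

ΔH° = -12.8 kcal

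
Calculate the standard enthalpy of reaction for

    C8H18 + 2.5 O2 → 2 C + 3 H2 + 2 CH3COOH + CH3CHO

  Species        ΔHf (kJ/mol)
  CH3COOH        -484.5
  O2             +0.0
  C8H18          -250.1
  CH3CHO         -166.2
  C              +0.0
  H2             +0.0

ΔH° = -885.1 kJ/mol

ΔH°rxn = Σ nΔHf°(products) − Σ nΔHf°(reactants).
Products: 2·(+0.0) + 3·(+0.0) + 2·(-484.5) + 1·(-166.2) = -1135.2
Reactants: 1·(-250.1) + 5/2·(+0.0) = -250.1
ΔH° = (-1135.2) − (-250.1) = -885.1 kJ/mol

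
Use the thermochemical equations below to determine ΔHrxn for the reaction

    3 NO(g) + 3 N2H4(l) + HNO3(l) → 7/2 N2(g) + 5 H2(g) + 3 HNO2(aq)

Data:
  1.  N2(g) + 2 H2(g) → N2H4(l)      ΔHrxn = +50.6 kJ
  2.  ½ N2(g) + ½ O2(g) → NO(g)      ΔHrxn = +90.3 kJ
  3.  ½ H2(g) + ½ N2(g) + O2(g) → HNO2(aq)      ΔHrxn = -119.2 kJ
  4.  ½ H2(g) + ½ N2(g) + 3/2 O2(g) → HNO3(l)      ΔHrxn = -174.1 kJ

eq. 1 reversed and × 3: (-3)·(+50.6) = -151.8 kJ
eq. 2 reversed and × 3: (-3)·(+90.3) = -270.9 kJ
eq. 3 × 3: (3)·(-119.2) = -357.6 kJ
eq. 4 reversed: +174.1 kJ
Summing the manipulated equations, ΔHrxn = (-151.8) + (-270.9) + (-357.6) + (+174.1) = -606.2 kJ

ΔHrxn = -606.2 kJ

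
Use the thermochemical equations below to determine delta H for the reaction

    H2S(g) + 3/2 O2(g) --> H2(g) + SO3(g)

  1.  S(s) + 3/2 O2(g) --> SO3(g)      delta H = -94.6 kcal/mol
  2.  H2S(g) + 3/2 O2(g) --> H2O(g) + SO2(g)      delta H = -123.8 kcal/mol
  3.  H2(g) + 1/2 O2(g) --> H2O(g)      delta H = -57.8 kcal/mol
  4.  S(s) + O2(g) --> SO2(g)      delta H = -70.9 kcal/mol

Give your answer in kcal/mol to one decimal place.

eq. 1 as written (SO3(g) already on the product side): -94.6 kcal/mol
eq. 2 as written (H2S(g) already on the reactant side): -123.8 kcal/mol
eq. 3 reversed (reverse to put H2(g) on the product side): +57.8 kcal/mol
eq. 4 reversed: +70.9 kcal/mol
delta H = (1)·(-94.6) + (1)·(-123.8) + (-1)·(-57.8) + (-1)·(-70.9) = -89.7 kcal/mol

delta H = -89.7 kcal/mol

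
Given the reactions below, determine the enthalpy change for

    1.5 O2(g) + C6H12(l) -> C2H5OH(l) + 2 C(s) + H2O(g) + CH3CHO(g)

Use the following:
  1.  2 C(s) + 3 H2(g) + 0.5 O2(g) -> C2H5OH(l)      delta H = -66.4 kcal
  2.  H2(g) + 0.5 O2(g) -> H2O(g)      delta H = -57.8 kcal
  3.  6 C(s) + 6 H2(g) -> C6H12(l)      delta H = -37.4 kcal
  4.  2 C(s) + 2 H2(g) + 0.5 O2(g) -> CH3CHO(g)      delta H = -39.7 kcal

eq. 1 as written (C2H5OH(l) already on the product side): -66.4 kcal
eq. 2 as written (H2O(g) already on the product side): -57.8 kcal
eq. 3 reversed (reverse to put C6H12(l) on the reactant side): +37.4 kcal
eq. 4 as written (CH3CHO(g) already on the product side): -39.7 kcal
Summing the manipulated equations, delta H = (-66.4) + (-57.8) + (+37.4) + (-39.7) = -126.5 kcal

delta H = -126.5 kcal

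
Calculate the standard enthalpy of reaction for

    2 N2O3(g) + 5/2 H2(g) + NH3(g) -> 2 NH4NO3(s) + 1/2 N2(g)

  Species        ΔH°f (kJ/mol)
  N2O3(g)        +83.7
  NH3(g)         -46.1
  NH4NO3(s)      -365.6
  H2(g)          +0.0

ΔH° = -852.5 kJ/mol

Products: 2·(-365.6) + 1/2·(+0.0) = -731.2
Reactants: 2·(+83.7) + 5/2·(+0.0) + 1·(-46.1) = +121.3
ΔH° = (-731.2) − (+121.3) = -852.5 kJ/mol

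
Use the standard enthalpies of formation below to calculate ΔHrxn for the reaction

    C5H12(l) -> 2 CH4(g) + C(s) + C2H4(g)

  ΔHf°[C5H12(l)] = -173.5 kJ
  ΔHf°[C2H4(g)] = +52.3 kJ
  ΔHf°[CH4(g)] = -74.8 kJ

ΔH°rxn = Σ nΔHf°(products) − Σ nΔHf°(reactants).
Products: 2·(-74.8) + 1·(+0.0) + 1·(+52.3) = -97.3
Reactants: 1·(-173.5) = -173.5
ΔHrxn = (-97.3) − (-173.5) = 76.2 kJ

ΔHrxn = 76.2 kJ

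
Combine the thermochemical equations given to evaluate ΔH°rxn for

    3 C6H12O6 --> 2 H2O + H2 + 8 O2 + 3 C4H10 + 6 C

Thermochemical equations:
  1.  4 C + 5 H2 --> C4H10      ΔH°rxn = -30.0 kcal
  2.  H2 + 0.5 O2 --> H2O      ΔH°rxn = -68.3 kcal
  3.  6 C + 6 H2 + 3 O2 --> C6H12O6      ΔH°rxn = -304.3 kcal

ΔH°rxn = 686.3 kcal

eq. 1 × 3 (×3 to match 3 C4H10 in the target): (3)·(-30.0) = -90.0 kcal
eq. 2 × 2 (scale by 2 for the 2 H2O): (2)·(-68.3) = -136.6 kcal
eq. 3 reversed and × 3 (reverse to put C6H12O6 on the reactant side; scale by 3 for the 3 C6H12O6): (-3)·(-304.3) = +912.9 kcal
ΔH°rxn = (3)·(-30.0) + (2)·(-68.3) + (-3)·(-304.3) = 686.3 kcal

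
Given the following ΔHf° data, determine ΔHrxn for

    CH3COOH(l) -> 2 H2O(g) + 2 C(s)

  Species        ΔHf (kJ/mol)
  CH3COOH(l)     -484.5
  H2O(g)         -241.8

ΔH°rxn = Σ nΔHf°(products) − Σ nΔHf°(reactants).
Products: 2·(-241.8) + 2·(+0.0) = -483.6
Reactants: 1·(-484.5) = -484.5
ΔHrxn = (-483.6) − (-484.5) = 0.9 kJ/mol

ΔHrxn = 0.9 kJ/mol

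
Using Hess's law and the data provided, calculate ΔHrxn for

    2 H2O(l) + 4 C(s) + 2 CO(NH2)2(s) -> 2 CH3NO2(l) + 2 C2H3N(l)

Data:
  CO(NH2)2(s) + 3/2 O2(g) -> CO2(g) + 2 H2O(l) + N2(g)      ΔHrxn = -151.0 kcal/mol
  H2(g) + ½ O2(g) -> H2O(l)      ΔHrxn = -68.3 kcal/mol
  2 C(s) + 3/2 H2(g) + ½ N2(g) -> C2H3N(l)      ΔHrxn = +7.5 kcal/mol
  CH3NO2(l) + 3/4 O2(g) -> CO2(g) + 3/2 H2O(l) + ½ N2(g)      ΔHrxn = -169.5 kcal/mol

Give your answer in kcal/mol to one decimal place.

ΔHrxn = 256.9 kcal/mol

equation 1 × 2: (2)·(-151.0) = -302.0 kcal/mol
equation 2 reversed and × 3: (-3)·(-68.3) = +204.9 kcal/mol
equation 3 × 2: (2)·(+7.5) = +15.0 kcal/mol
equation 4 reversed and × 2: (-2)·(-169.5) = +339.0 kcal/mol
Summing the manipulated equations, ΔHrxn = (-302.0) + (+204.9) + (+15.0) + (+339.0) = 256.9 kcal/mol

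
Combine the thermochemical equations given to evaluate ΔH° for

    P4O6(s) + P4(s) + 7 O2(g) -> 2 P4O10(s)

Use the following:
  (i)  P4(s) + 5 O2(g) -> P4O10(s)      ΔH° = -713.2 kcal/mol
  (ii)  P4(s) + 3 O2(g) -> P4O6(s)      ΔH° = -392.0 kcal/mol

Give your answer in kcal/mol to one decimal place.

ΔH° = -1034.4 kcal/mol

(i) × 2: (2)·(-713.2) = -1426.4 kcal/mol
(ii) reversed: +392.0 kcal/mol
Summing the manipulated equations, ΔH° = (-1426.4) + (+392.0) = -1034.4 kcal/mol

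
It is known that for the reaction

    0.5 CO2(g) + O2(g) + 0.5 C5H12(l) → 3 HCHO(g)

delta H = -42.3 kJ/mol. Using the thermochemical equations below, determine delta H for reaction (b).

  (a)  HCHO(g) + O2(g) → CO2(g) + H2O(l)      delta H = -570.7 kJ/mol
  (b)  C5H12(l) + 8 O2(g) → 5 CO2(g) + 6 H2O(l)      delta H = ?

(a) reversed and × 3 (HCHO(g) must end up as a product; scale by 3 for the 3 HCHO(g)): (-3)·(-570.7) = +1712.1 kJ/mol
(b) × 1/2 (×1/2 to match 1/2 C5H12(l) in the target): contributes 1/2·x
-42.3 = (+1712.1) + 1/2·x
x = (-42.3 − (+1712.1)) / (1/2) = -3508.8 kJ/mol

delta H = -3508.8 kJ/mol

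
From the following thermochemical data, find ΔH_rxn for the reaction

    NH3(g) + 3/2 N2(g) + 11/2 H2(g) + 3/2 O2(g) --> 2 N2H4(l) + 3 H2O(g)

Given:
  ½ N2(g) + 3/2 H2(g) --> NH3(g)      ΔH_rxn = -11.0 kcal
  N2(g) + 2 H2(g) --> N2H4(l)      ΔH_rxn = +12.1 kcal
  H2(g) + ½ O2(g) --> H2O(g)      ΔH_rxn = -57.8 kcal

ΔH_rxn = -138.2 kcal

equation 1 reversed (NH3(g) must end up as a reactant): +11.0 kcal
equation 2 × 2 (×2 to match 2 N2H4(l) in the target): (2)·(+12.1) = +24.2 kcal
equation 3 × 3 (scale by 3 for the 3 H2O(g)): (3)·(-57.8) = -173.4 kcal
Since enthalpy is a state function, ΔH_rxn = (-1)·(-11.0) + (2)·(+12.1) + (3)·(-57.8) = -138.2 kcal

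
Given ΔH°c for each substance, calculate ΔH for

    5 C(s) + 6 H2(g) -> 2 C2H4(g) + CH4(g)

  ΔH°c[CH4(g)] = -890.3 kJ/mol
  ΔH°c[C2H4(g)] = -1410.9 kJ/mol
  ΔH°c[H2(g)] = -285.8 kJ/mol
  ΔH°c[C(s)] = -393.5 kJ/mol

ΔH = 29.8 kJ/mol

With combustion enthalpies, reactants minus products:
= [5·(-393.5) + 6·(-285.8)] − [2·(-1410.9) + 1·(-890.3)]
= 29.8 kJ/mol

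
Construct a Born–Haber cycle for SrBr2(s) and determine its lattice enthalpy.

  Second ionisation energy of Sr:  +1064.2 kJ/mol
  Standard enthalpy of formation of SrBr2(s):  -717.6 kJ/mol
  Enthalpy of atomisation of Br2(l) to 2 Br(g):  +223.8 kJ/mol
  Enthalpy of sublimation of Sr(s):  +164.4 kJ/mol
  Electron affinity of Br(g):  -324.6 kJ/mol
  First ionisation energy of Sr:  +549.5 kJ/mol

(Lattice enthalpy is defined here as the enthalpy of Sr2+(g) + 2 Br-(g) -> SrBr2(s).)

ΔHf° = 1·ΔHsub + 1·(ΣIE) + 1·D(Br2) + 2·EA + U
-717.6 = 1·(+164.4) + 1·(+1613.7) + 1·(+223.8) + 2·(-324.6) + U
U = -717.6 − (+1352.7) = -2070.3 kJ/mol

U = -2070.3 kJ/mol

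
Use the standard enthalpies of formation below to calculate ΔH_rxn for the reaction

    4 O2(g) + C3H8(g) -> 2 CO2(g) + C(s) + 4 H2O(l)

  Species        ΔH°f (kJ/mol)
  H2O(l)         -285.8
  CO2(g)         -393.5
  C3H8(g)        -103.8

Products: 2·(-393.5) + 1·(+0.0) + 4·(-285.8) = -1930.2
Reactants: 4·(+0.0) + 1·(-103.8) = -103.8
ΔH_rxn = (-1930.2) − (-103.8) = -1826.4 kJ/mol

ΔH_rxn = -1826.4 kJ/mol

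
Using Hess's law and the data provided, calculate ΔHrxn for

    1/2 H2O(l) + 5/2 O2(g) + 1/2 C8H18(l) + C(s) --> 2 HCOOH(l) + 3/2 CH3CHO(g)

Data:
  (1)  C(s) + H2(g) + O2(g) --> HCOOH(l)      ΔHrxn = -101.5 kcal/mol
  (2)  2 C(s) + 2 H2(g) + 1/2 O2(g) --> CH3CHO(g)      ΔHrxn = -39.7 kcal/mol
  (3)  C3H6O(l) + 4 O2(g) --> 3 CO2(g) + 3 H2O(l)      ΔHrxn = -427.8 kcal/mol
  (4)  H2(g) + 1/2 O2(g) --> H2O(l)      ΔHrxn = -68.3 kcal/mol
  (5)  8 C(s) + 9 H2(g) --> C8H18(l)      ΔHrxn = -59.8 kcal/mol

ΔHrxn = -198.5 kcal/mol

(1) × 2: (2)·(-101.5) = -203.0 kcal/mol
(2) × 3/2: (3/2)·(-39.7) = -59.55 kcal/mol
(3): not needed.
(4) reversed and × 1/2: (-1/2)·(-68.3) = +34.15 kcal/mol
(5) reversed and × 1/2: (-1/2)·(-59.8) = +29.9 kcal/mol
ΔHrxn = (2)·(-101.5) + (3/2)·(-39.7) + (-1/2)·(-68.3) + (-1/2)·(-59.8) = -198.5 kcal/mol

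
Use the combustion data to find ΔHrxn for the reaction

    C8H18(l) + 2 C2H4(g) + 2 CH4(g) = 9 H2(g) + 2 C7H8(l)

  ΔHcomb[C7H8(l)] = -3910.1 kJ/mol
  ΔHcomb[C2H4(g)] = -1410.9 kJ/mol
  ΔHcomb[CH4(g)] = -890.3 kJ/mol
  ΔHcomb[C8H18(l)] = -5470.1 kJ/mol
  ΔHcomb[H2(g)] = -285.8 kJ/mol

Using ΔH = Σ nΔHc°(reactants) − Σ nΔHc°(products):
= [1·(-5470.1) + 2·(-1410.9) + 2·(-890.3)] − [9·(-285.8) + 2·(-3910.1)]
= 319.9 kJ/mol

ΔHrxn = 319.9 kJ/mol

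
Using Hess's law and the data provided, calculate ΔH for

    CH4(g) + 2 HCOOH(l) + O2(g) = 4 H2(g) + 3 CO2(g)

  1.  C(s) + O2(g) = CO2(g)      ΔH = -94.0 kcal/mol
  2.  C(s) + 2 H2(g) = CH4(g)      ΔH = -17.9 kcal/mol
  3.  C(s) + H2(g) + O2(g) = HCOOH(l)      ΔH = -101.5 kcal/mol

ΔH = -61.1 kcal/mol

eq. 1 × 3: (3)·(-94.0) = -282.0 kcal/mol
eq. 2 reversed: +17.9 kcal/mol
eq. 3 reversed and × 2: (-2)·(-101.5) = +203.0 kcal/mol
By Hess's law, ΔH = (3)·(-94.0) + (-1)·(-17.9) + (-2)·(-101.5) = -61.1 kcal/mol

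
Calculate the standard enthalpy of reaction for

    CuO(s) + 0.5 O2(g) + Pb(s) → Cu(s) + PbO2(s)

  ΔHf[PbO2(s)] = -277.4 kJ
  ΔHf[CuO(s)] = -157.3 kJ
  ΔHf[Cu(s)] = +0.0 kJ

ΔHrxn = -120.1 kJ

Products: 1·(+0.0) + 1·(-277.4) = -277.4
Reactants: 1·(-157.3) + 1/2·(+0.0) + 1·(+0.0) = -157.3
ΔHrxn = (-277.4) − (-157.3) = -120.1 kJ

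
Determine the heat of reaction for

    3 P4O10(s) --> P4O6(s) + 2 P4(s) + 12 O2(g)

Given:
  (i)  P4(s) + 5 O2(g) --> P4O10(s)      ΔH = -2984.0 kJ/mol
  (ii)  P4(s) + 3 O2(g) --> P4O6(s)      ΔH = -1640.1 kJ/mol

(i) reversed and × 3: (-3)·(-2984.0) = +8952.0 kJ/mol
(ii) as written: -1640.1 kJ/mol
By Hess's law, ΔH = (+8952.0) + (-1640.1) = 7311.9 kJ/mol

ΔH = 7311.9 kJ/mol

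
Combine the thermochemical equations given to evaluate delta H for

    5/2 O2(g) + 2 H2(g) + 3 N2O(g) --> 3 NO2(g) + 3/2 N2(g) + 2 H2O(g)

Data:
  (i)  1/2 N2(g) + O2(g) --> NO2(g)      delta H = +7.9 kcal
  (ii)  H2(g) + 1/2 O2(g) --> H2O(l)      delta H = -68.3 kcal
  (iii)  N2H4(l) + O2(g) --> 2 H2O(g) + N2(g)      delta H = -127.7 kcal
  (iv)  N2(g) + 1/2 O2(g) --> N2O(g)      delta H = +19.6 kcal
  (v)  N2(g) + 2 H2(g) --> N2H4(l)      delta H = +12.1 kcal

(i) × 3 (scale by 3 for the 3 NO2(g)): (3)·(+7.9) = +23.7 kcal
(ii): not needed (H2O(l) appears nowhere else).
(iii) as written (H2O(g) already on the product side): -127.7 kcal
(iv) reversed and × 3 (reverse to put N2O(g) on the reactant side; scale by 3 for the 3 N2O(g)): (-3)·(+19.6) = -58.8 kcal
(v) as written: +12.1 kcal
delta H = (3)·(+7.9) + (1)·(-127.7) + (-3)·(+19.6) + (1)·(+12.1) = -150.7 kcal

delta H = -150.7 kcal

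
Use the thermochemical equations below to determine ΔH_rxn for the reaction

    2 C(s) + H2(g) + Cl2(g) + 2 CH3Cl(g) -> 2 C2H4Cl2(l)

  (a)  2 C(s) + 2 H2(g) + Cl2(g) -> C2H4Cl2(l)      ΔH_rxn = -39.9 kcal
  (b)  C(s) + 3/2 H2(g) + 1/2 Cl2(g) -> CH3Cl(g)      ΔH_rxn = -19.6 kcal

(a) × 2 (scale by 2 for the 2 C2H4Cl2(l)): (2)·(-39.9) = -79.8 kcal
(b) reversed and × 2 (CH3Cl(g) must end up as a reactant; ×2 to match 2 CH3Cl(g) in the target): (-2)·(-19.6) = +39.2 kcal
ΔH_rxn = (-79.8) + (+39.2) = -40.6 kcal

ΔH_rxn = -40.6 kcal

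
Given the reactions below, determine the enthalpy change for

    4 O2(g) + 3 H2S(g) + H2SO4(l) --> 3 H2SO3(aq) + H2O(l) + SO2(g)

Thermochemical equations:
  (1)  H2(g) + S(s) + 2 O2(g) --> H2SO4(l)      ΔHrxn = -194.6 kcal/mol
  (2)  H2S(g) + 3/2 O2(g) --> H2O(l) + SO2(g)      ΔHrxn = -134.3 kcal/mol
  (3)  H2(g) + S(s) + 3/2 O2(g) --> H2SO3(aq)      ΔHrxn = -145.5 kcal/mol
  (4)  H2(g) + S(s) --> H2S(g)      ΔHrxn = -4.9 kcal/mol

ΔHrxn = -366.4 kcal/mol

(1) reversed (H2SO4(l) must end up as a reactant): +194.6 kcal/mol
(2) as written (H2O(l) already on the product side): -134.3 kcal/mol
(3) × 3 (×3 to match 3 H2SO3(aq) in the target): (3)·(-145.5) = -436.5 kcal/mol
(4) reversed and × 2: (-2)·(-4.9) = +9.8 kcal/mol
ΔHrxn = (+194.6) + (-134.3) + (-436.5) + (+9.8) = -366.4 kcal/mol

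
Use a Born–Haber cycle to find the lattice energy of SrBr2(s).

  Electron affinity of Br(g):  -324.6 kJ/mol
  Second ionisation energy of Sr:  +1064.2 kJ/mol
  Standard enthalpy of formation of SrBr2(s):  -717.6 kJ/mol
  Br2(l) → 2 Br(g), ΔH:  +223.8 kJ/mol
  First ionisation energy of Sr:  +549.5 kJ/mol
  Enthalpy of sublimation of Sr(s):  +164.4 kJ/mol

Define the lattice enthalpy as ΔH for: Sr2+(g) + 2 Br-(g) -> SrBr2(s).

ΔHf° = 1·ΔHsub + 1·(ΣIE) + 1·D(Br2) + 2·EA + U
-717.6 = 1·(+164.4) + 1·(+1613.7) + 1·(+223.8) + 2·(-324.6) + U
U = -717.6 − (+1352.7) = -2070.3 kJ/mol

U = -2070.3 kJ/mol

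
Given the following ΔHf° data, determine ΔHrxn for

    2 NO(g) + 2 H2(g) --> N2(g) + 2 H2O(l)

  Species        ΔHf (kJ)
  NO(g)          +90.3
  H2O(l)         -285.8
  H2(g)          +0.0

Products: 1·(+0.0) + 2·(-285.8) = -571.6
Reactants: 2·(+90.3) + 2·(+0.0) = +180.6
ΔHrxn = (-571.6) − (+180.6) = -752.2 kJ

ΔHrxn = -752.2 kJ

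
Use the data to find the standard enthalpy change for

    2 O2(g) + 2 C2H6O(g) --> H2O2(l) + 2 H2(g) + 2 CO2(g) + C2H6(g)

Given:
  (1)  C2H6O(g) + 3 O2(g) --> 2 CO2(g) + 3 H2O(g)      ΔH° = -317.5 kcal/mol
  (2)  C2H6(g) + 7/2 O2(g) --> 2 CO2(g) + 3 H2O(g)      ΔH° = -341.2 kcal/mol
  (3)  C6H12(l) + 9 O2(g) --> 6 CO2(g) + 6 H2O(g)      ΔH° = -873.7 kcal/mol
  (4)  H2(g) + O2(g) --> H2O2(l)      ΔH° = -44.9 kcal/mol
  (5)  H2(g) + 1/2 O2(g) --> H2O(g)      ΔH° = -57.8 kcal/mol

ΔH° = -165.3 kcal/mol

(1) × 2: (2)·(-317.5) = -635.0 kcal/mol
(2) reversed: +341.2 kcal/mol
(3): not needed.
(4) as written: -44.9 kcal/mol
(5) reversed and × 3: (-3)·(-57.8) = +173.4 kcal/mol
Since enthalpy is a state function, ΔH° = (-635.0) + (+341.2) + (-44.9) + (+173.4) = -165.3 kcal/mol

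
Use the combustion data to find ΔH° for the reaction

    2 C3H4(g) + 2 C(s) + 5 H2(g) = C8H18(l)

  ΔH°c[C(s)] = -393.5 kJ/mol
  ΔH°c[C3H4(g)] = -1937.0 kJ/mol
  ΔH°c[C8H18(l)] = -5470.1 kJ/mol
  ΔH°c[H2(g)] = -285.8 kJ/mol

Using ΔH = Σ nΔHc°(reactants) − Σ nΔHc°(products):
= [2·(-1937.0) + 2·(-393.5) + 5·(-285.8)] − [1·(-5470.1)]
= -619.9 kJ/mol

ΔH° = -619.9 kJ/mol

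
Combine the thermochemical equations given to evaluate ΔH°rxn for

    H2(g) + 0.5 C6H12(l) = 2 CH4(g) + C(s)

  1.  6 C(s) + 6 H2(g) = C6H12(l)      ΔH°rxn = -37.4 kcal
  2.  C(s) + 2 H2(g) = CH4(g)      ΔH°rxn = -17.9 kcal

eq. 1 reversed and × 1/2: (-1/2)·(-37.4) = +18.7 kcal
eq. 2 × 2: (2)·(-17.9) = -35.8 kcal
By Hess's law, ΔH°rxn = (+18.7) + (-35.8) = -17.1 kcal

ΔH°rxn = -17.1 kcal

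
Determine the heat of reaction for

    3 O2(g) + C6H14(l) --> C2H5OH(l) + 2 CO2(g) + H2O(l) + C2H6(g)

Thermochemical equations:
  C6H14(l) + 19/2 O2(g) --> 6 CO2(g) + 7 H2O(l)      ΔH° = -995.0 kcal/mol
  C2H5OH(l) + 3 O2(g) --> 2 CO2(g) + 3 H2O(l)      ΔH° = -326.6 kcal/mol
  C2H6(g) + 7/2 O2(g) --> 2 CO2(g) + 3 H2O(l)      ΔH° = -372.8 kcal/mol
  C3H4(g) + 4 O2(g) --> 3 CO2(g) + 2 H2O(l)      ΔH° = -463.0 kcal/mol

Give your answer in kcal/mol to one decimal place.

ΔH° = -295.6 kcal/mol

equation 1 as written: -995.0 kcal/mol
equation 2 reversed: +326.6 kcal/mol
equation 3 reversed: +372.8 kcal/mol
equation 4: not needed.
ΔH° = (-995.0) + (+326.6) + (+372.8) = -295.6 kcal/mol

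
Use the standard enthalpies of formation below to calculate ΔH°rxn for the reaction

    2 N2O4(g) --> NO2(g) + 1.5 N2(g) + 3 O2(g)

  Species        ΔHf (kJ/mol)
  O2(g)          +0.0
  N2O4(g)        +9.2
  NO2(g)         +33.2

ΔH°rxn = 14.8 kJ/mol

Products: 1·(+33.2) + 3/2·(+0.0) + 3·(+0.0) = +33.2
Reactants: 2·(+9.2) = +18.4
ΔH°rxn = (+33.2) − (+18.4) = 14.8 kJ/mol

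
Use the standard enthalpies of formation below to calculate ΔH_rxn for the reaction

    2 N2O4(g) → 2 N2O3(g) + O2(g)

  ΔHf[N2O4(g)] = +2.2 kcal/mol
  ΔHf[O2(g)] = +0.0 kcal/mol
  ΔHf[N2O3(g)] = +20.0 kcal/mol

ΔH_rxn = 35.6 kcal/mol

Products: 2·(+20.0) + 1·(+0.0) = +40.0
Reactants: 2·(+2.2) = +4.4
ΔH_rxn = (+40.0) − (+4.4) = 35.6 kcal/mol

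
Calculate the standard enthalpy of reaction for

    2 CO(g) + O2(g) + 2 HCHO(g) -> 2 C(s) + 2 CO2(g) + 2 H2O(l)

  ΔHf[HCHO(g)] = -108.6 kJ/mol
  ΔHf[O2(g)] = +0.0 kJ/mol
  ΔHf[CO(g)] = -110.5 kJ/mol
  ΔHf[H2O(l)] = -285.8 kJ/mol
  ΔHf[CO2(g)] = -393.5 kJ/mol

ΔH°rxn = Σ nΔHf°(products) − Σ nΔHf°(reactants).
Products: 2·(+0.0) + 2·(-393.5) + 2·(-285.8) = -1358.6
Reactants: 2·(-110.5) + 1·(+0.0) + 2·(-108.6) = -438.2
ΔH° = (-1358.6) − (-438.2) = -920.4 kJ/mol

ΔH° = -920.4 kJ/mol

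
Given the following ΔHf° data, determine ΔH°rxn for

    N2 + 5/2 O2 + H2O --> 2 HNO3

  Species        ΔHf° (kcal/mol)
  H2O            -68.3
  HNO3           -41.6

Products: 2·(-41.6) = -83.2
Reactants: 1·(+0.0) + 5/2·(+0.0) + 1·(-68.3) = -68.3
ΔH°rxn = (-83.2) − (-68.3) = -14.9 kcal/mol

ΔH°rxn = -14.9 kcal/mol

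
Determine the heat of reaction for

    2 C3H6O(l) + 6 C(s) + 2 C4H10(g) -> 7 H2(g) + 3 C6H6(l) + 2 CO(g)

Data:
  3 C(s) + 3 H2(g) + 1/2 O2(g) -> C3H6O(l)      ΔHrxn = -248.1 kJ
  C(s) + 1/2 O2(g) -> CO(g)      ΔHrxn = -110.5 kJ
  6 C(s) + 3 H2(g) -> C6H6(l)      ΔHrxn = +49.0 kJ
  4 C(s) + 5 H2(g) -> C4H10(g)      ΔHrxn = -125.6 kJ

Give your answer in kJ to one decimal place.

ΔHrxn = 673.4 kJ

equation 1 reversed and × 2 (reverse to put C3H6O(l) on the reactant side; ×2 to match 2 C3H6O(l) in the target): (-2)·(-248.1) = +496.2 kJ
equation 2 × 2 (×2 to match 2 CO(g) in the target): (2)·(-110.5) = -221.0 kJ
equation 3 × 3 (scale by 3 for the 3 C6H6(l)): (3)·(+49.0) = +147.0 kJ
equation 4 reversed and × 2 (C4H10(g) must end up as a reactant; scale by 2 for the 2 C4H10(g)): (-2)·(-125.6) = +251.2 kJ
Since enthalpy is a state function, ΔHrxn = (+496.2) + (-221.0) + (+147.0) + (+251.2) = 673.4 kJ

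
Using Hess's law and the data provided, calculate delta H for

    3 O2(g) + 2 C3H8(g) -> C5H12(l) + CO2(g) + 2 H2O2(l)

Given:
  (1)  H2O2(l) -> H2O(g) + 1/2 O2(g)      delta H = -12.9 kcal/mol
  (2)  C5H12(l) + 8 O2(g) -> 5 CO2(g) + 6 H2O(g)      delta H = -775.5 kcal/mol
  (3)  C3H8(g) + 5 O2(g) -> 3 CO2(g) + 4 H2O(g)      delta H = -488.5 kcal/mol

(1) reversed and × 2 (reverse to put H2O2(l) on the product side; scale by 2 for the 2 H2O2(l)): (-2)·(-12.9) = +25.8 kcal/mol
(2) reversed (C5H12(l) must end up as a product): +775.5 kcal/mol
(3) × 2 (×2 to match 2 C3H8(g) in the target): (2)·(-488.5) = -977.0 kcal/mol
Summing the manipulated equations, delta H = (-2)·(-12.9) + (-1)·(-775.5) + (2)·(-488.5) = -175.7 kcal/mol

delta H = -175.7 kcal/mol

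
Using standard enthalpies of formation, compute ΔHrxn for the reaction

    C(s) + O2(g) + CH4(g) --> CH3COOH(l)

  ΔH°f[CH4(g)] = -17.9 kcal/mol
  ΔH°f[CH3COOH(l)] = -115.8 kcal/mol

ΔHrxn = -97.9 kcal/mol

Products: 1·(-115.8) = -115.8
Reactants: 1·(+0.0) + 1·(+0.0) + 1·(-17.9) = -17.9
ΔHrxn = (-115.8) − (-17.9) = -97.9 kcal/mol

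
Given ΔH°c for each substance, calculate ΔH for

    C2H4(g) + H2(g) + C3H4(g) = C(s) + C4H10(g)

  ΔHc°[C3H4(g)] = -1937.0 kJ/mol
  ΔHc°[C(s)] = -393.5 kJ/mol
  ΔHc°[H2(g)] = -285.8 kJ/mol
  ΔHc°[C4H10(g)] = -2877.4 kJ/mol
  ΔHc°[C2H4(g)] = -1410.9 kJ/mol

ΔH = -362.8 kJ/mol

Using ΔH = Σ nΔHc°(reactants) − Σ nΔHc°(products):
= [1·(-1410.9) + 1·(-285.8) + 1·(-1937.0)] − [1·(-393.5) + 1·(-2877.4)]
= -362.8 kJ/mol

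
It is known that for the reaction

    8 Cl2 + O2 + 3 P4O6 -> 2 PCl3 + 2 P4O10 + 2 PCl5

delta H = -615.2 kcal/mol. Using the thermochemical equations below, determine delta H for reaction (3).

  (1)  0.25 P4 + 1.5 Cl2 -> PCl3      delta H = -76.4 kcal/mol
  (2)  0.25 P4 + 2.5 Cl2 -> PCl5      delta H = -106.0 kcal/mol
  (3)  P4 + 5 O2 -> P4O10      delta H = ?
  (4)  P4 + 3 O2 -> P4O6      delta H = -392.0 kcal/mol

delta H = -713.2 kcal/mol

(1) × 2 (scale by 2 for the 2 PCl3): (2)·(-76.4) = -152.8 kcal/mol
(2) × 2 (×2 to match 2 PCl5 in the target): (2)·(-106.0) = -212.0 kcal/mol
(3) × 2 (scale by 2 for the 2 P4O10): contributes 2·x
(4) reversed and × 3 (reverse to put P4O6 on the reactant side; scale by 3 for the 3 P4O6): (-3)·(-392.0) = +1176.0 kcal/mol
-615.2 = (-152.8) + (-212.0) + (+1176.0) + 2·x
x = (-615.2 − (+811.2)) / (2) = -713.2 kcal/mol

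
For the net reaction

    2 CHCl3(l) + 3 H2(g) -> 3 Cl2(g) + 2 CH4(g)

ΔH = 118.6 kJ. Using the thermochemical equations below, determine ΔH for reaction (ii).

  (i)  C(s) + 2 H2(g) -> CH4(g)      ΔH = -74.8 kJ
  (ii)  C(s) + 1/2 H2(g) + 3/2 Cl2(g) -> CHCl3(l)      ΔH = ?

ΔH = -134.1 kJ

(i) × 2 (×2 to match 2 CH4(g) in the target): (2)·(-74.8) = -149.6 kJ
(ii) reversed and × 2 (CHCl3(l) must end up as a reactant; scale by 2 for the 2 CHCl3(l)): contributes −2·x
+118.6 = (-149.6) − 2·x
x = (+118.6 − (-149.6)) / (-2) = -134.1 kJ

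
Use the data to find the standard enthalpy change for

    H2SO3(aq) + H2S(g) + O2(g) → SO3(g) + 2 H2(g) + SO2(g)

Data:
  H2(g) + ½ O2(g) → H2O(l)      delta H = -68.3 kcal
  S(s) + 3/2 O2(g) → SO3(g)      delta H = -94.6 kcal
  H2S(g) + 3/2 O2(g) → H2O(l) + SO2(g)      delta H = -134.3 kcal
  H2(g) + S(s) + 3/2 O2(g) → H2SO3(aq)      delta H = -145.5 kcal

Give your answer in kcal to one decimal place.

delta H = -15.1 kcal

equation 1 reversed: +68.3 kcal
equation 2 as written (SO3(g) already on the product side): -94.6 kcal
equation 3 as written (H2S(g) already on the reactant side): -134.3 kcal
equation 4 reversed (H2SO3(aq) must end up as a reactant): +145.5 kcal
Since enthalpy is a state function, delta H = (-1)·(-68.3) + (1)·(-94.6) + (1)·(-134.3) + (-1)·(-145.5) = -15.1 kcal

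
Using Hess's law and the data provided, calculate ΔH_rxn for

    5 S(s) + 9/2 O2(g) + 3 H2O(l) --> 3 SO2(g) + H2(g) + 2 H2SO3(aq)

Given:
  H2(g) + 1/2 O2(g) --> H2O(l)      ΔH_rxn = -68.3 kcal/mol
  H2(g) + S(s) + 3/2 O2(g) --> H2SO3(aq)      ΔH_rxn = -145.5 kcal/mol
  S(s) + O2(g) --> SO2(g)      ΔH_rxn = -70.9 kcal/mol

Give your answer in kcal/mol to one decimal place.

equation 1 reversed and × 3 (reverse to put H2O(l) on the reactant side; ×3 to match 3 H2O(l) in the target): (-3)·(-68.3) = +204.9 kcal/mol
equation 2 × 2 (×2 to match 2 H2SO3(aq) in the target): (2)·(-145.5) = -291.0 kcal/mol
equation 3 × 3 (scale by 3 for the 3 SO2(g)): (3)·(-70.9) = -212.7 kcal/mol
Summing the manipulated equations, ΔH_rxn = (+204.9) + (-291.0) + (-212.7) = -298.8 kcal/mol

ΔH_rxn = -298.8 kcal/mol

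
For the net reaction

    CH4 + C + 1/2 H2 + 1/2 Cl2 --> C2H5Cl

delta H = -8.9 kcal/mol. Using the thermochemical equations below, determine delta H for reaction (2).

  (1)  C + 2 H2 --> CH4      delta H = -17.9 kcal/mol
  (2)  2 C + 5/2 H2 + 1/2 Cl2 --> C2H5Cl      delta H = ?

delta H = -26.8 kcal/mol

(1) reversed: +17.9 kcal/mol
(2) as written: contributes x
-8.9 = (+17.9) + x
x = (-8.9 − (+17.9)) / (1) = -26.8 kcal/mol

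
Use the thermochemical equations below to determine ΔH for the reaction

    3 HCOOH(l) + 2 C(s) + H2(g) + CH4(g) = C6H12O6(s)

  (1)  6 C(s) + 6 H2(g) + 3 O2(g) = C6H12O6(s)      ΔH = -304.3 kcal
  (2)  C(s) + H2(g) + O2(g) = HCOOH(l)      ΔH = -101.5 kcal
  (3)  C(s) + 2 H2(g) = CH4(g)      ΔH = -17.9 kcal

ΔH = 18.1 kcal

(1) as written (C6H12O6(s) already on the product side): -304.3 kcal
(2) reversed and × 3 (reverse to put HCOOH(l) on the reactant side; scale by 3 for the 3 HCOOH(l)): (-3)·(-101.5) = +304.5 kcal
(3) reversed (reverse to put CH4(g) on the reactant side): +17.9 kcal
ΔH = (1)·(-304.3) + (-3)·(-101.5) + (-1)·(-17.9) = 18.1 kcal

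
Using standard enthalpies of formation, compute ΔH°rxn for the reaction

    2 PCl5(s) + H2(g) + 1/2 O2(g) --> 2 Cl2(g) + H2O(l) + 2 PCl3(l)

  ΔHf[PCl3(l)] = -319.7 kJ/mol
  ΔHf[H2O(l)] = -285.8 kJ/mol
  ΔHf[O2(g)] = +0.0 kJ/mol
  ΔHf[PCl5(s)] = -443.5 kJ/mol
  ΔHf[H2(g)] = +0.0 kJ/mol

Products: 2·(+0.0) + 1·(-285.8) + 2·(-319.7) = -925.2
Reactants: 2·(-443.5) + 1·(+0.0) + 1/2·(+0.0) = -887.0
ΔH°rxn = (-925.2) − (-887.0) = -38.2 kJ/mol

ΔH°rxn = -38.2 kJ/mol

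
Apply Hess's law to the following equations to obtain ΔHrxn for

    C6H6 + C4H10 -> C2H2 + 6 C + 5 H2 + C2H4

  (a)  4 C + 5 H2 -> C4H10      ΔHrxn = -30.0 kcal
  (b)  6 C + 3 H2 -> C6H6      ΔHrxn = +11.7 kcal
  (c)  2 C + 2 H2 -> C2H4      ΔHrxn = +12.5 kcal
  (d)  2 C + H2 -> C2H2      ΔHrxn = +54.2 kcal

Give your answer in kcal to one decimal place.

ΔHrxn = 85.0 kcal

(a) reversed (C4H10 must end up as a reactant): +30.0 kcal
(b) reversed (reverse to put C6H6 on the reactant side): -11.7 kcal
(c) as written (C2H4 already on the product side): +12.5 kcal
(d) as written (C2H2 already on the product side): +54.2 kcal
Summing the manipulated equations, ΔHrxn = (-1)·(-30.0) + (-1)·(+11.7) + (1)·(+12.5) + (1)·(+54.2) = 85.0 kcal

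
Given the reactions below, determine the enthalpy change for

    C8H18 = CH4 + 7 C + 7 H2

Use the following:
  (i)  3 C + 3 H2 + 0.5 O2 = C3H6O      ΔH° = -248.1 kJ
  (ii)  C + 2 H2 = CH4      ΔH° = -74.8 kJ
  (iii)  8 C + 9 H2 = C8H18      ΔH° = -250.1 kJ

ΔH° = 175.3 kJ

(i): not needed (C3H6O appears nowhere else).
(ii) as written (CH4 already on the product side): -74.8 kJ
(iii) reversed (C8H18 must end up as a reactant): +250.1 kJ
Summing the manipulated equations, ΔH° = (-74.8) + (+250.1) = 175.3 kJ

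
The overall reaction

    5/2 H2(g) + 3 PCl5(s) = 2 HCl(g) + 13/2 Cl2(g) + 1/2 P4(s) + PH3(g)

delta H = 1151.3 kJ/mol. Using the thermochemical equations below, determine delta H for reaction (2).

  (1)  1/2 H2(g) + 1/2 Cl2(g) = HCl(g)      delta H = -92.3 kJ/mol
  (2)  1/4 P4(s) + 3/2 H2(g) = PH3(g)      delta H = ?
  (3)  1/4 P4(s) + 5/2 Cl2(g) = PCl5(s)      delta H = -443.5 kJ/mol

delta H = 5.4 kJ/mol

(1) × 2 (×2 to match 2 HCl(g) in the target): (2)·(-92.3) = -184.6 kJ/mol
(2) as written (PH3(g) already on the product side): contributes x
(3) reversed and × 3 (PCl5(s) must end up as a reactant; ×3 to match 3 PCl5(s) in the target): (-3)·(-443.5) = +1330.5 kJ/mol
+1151.3 = (-184.6) + (+1330.5) + x
x = (+1151.3 − (+1145.9)) / (1) = 5.4 kJ/mol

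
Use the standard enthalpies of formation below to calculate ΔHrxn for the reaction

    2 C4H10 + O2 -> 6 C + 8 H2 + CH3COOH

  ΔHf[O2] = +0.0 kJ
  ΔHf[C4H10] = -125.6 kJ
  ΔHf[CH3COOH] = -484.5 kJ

Products: 6·(+0.0) + 8·(+0.0) + 1·(-484.5) = -484.5
Reactants: 2·(-125.6) + 1·(+0.0) = -251.2
ΔHrxn = (-484.5) − (-251.2) = -233.3 kJ

ΔHrxn = -233.3 kJ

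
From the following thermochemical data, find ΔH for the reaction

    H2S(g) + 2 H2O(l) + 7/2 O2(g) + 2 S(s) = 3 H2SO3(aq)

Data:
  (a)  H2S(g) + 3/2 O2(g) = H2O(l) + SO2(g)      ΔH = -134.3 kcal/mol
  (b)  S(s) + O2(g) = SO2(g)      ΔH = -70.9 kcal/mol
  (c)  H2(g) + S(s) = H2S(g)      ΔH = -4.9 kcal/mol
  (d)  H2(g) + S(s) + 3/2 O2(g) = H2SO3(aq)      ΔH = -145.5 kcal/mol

ΔH = -295.0 kcal/mol

(a) reversed and × 2 (reverse to put H2O(l) on the reactant side; ×2 to match 2 H2O(l) in the target): (-2)·(-134.3) = +268.6 kcal/mol
(b) × 2: (2)·(-70.9) = -141.8 kcal/mol
(c) reversed and × 3: (-3)·(-4.9) = +14.7 kcal/mol
(d) × 3 (scale by 3 for the 3 H2SO3(aq)): (3)·(-145.5) = -436.5 kcal/mol
ΔH = (+268.6) + (-141.8) + (+14.7) + (-436.5) = -295.0 kcal/mol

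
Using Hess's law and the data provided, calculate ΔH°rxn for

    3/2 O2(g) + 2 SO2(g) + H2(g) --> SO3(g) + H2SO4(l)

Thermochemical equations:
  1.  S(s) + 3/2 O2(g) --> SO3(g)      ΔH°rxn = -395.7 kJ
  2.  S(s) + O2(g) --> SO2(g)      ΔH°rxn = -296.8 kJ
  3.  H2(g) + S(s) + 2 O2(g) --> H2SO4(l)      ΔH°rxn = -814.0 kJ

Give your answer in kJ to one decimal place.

eq. 1 as written (SO3(g) already on the product side): -395.7 kJ
eq. 2 reversed and × 2 (SO2(g) must end up as a reactant; scale by 2 for the 2 SO2(g)): (-2)·(-296.8) = +593.6 kJ
eq. 3 as written (H2SO4(l) already on the product side): -814.0 kJ
Summing the manipulated equations, ΔH°rxn = (1)·(-395.7) + (-2)·(-296.8) + (1)·(-814.0) = -616.1 kJ

ΔH°rxn = -616.1 kJ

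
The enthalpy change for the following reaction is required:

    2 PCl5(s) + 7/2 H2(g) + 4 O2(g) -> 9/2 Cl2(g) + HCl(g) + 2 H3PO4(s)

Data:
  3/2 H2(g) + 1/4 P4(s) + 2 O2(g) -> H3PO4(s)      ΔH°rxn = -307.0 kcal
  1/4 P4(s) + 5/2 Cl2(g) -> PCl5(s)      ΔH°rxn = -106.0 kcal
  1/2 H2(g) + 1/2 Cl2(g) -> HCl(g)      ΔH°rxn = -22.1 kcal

ΔH°rxn = -424.1 kcal

equation 1 × 2: (2)·(-307.0) = -614.0 kcal
equation 2 reversed and × 2: (-2)·(-106.0) = +212.0 kcal
equation 3 as written: -22.1 kcal
ΔH°rxn = (2)·(-307.0) + (-2)·(-106.0) + (1)·(-22.1) = -424.1 kcal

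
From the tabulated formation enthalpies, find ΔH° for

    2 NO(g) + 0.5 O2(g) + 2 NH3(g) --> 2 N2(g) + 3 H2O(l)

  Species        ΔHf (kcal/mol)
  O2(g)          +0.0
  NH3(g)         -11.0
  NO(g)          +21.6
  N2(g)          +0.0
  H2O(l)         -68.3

ΔH°rxn = Σ nΔHf°(products) − Σ nΔHf°(reactants).
Products: 2·(+0.0) + 3·(-68.3) = -204.9
Reactants: 2·(+21.6) + 1/2·(+0.0) + 2·(-11.0) = +21.2
ΔH° = (-204.9) − (+21.2) = -226.1 kcal/mol

ΔH° = -226.1 kcal/mol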